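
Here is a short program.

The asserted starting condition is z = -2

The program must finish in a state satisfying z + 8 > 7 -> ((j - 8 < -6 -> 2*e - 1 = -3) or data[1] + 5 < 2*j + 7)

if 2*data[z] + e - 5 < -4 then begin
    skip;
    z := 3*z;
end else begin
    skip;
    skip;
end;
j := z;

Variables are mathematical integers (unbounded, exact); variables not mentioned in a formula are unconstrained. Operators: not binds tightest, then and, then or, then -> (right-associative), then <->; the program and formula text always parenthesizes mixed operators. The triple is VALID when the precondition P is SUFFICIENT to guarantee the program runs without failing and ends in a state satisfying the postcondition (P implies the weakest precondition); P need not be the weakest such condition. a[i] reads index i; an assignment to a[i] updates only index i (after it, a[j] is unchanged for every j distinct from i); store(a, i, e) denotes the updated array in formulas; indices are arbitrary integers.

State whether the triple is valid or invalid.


Working backward. After the program, the postcondition z + 8 > 7 -> ((j - 8 < -6 -> 2*e - 1 = -3) or data[1] + 5 < 2*j + 7) must hold; in canonical form it is z > -1 -> ((j < 2 -> 2*e = -2) or data[1] < 2*j + 2).
Before j := z: z > -1 -> ((z < 2 -> 2*e = -2) or data[1] < 2*z + 2)
Then branch requires 3*z > -1 -> ((3*z < 2 -> 2*e = -2) or data[1] < 6*z + 2); else branch requires z > -1 -> ((z < 2 -> 2*e = -2) or data[1] < 2*z + 2).
Before the if: (2*data[z] + e < 1 -> (3*z > -1 -> ((3*z < 2 -> 2*e = -2) or data[1] < 6*z + 2))) and ((not (2*data[z] + e < 1)) -> (z > -1 -> ((z < 2 -> 2*e = -2) or data[1] < 2*z + 2)))
The weakest precondition is (2*data[z] + e < 1 -> (3*z > -1 -> ((3*z < 2 -> 2*e = -2) or data[1] < 6*z + 2))) and ((not (2*data[z] + e < 1)) -> (z > -1 -> ((z < 2 -> 2*e = -2) or data[1] < 2*z + 2))).
Check whether z = -2 implies it.
Every state satisfying the precondition satisfies the weakest precondition: the implication holds.
Answer: valid


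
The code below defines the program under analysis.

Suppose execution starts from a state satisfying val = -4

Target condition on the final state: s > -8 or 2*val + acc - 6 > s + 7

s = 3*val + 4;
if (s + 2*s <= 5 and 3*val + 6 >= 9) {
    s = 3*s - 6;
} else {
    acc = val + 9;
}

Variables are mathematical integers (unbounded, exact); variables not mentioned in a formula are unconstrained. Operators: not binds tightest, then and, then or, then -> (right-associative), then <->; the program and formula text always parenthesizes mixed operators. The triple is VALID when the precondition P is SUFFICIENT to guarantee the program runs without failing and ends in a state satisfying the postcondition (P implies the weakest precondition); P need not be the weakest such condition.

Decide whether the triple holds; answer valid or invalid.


Working backward. After the program, the postcondition s > -8 or 2*val + acc - 6 > s + 7 must hold; in canonical form it is s > -8 or acc + 2*val > s + 13.
Then branch requires 3*s > -2 or acc + 2*val > 3*s + 7; else branch requires s > -8 or 3*val > s + 4.
Before the if: ((3*s <= 5 and 3*val >= 3) -> (3*s > -2 or acc + 2*val > 3*s + 7)) and ((not (3*s <= 5 and 3*val >= 3)) -> (s > -8 or 3*val > s + 4))
Before s := 3*val + 4: ((9*val <= -7 and 3*val >= 3) -> (9*val > -14 or acc > 7*val + 19)) and ((not (9*val <= -7 and 3*val >= 3)) -> 3*val > -12)
The weakest precondition is ((9*val <= -7 and 3*val >= 3) -> (9*val > -14 or acc > 7*val + 19)) and ((not (9*val <= -7 and 3*val >= 3)) -> 3*val > -12).
Check whether val = -4 implies it.
Countermodel: at the initial state acc = 0, val = -4, the precondition holds but the weakest precondition fails.
Answer: invalid


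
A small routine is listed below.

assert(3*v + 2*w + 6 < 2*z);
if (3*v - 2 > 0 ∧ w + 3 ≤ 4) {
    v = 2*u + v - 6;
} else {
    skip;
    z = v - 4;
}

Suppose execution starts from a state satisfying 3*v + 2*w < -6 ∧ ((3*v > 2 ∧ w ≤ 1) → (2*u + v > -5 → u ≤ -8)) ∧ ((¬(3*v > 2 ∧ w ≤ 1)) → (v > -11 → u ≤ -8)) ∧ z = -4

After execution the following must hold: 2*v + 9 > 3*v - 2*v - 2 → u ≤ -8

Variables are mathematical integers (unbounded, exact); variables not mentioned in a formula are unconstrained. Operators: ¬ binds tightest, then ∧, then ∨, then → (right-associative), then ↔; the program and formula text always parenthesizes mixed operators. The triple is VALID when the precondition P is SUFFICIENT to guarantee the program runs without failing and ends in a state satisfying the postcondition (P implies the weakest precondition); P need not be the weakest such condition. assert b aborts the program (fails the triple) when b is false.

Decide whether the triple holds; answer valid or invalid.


Working backward. After the program, the postcondition 2*v + 9 > 3*v - 2*v - 2 → u ≤ -8 must hold; in canonical form it is v > -11 → u ≤ -8.
Then branch requires 2*u + v > -5 → u ≤ -8; else branch requires v > -11 → u ≤ -8.
Before the if: ((3*v > 2 ∧ w ≤ 1) → (2*u + v > -5 → u ≤ -8)) ∧ ((¬(3*v > 2 ∧ w ≤ 1)) → (v > -11 → u ≤ -8))
Before assert 3*v + 2*w + 6 < 2*z: 3*v + 2*w < 2*z - 6 ∧ ((3*v > 2 ∧ w ≤ 1) → (2*u + v > -5 → u ≤ -8)) ∧ ((¬(3*v > 2 ∧ w ≤ 1)) → (v > -11 → u ≤ -8))
The weakest precondition is 3*v + 2*w < 2*z - 6 ∧ ((3*v > 2 ∧ w ≤ 1) → (2*u + v > -5 → u ≤ -8)) ∧ ((¬(3*v > 2 ∧ w ≤ 1)) → (v > -11 → u ≤ -8)).
Check whether 3*v + 2*w < -6 ∧ ((3*v > 2 ∧ w ≤ 1) → (2*u + v > -5 → u ≤ -8)) ∧ ((¬(3*v > 2 ∧ w ≤ 1)) → (v > -11 → u ≤ -8)) ∧ z = -4 implies it.
Countermodel: at the initial state u = -3, v = 1, w = -5, z = -4, the precondition holds but the weakest precondition fails.
Answer: invalid


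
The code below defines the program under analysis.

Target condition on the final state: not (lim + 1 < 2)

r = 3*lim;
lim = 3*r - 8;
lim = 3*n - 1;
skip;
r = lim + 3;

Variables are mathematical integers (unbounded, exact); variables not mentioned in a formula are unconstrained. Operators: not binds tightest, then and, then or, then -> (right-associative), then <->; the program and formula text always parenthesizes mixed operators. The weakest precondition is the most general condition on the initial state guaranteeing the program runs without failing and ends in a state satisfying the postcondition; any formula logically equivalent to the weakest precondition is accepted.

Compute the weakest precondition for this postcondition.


Working backward. After the program, the postcondition not (lim + 1 < 2) must hold; in canonical form it is not (lim < 1).
Before r := lim + 3: not (lim < 1)
Before skip: not (lim < 1)
Before lim := 3*n - 1: not (3*n < 2)
Before lim := 3*r - 8: not (3*n < 2)
Before r := 3*lim: not (3*n < 2)
Answer: WP = not (3*n < 2)


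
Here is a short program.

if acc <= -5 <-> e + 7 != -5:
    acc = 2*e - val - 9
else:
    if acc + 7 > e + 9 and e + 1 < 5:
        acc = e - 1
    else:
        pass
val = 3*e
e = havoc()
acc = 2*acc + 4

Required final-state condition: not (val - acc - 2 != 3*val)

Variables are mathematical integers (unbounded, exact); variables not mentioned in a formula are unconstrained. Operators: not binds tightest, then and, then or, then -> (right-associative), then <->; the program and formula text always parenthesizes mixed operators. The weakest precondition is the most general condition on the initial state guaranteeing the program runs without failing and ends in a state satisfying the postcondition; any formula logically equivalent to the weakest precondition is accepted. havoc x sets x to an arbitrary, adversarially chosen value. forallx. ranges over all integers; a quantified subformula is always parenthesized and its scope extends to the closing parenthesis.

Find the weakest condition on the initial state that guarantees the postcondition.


Working backward. After the program, the postcondition not (val - acc - 2 != 3*val) must hold; in canonical form it is not (acc + 2*val != -2).
Before acc := 2*acc + 4: not (2*acc + 2*val != -6)
Before havoc e: not (2*acc + 2*val != -6)
Before val := 3*e: not (2*acc + 6*e != -6)
Then branch requires not (10*e != 2*val + 12); else branch requires ((acc > e + 2 and e < 4) -> (not (8*e != -4))) and ((not (acc > e + 2 and e < 4)) -> (not (2*acc + 6*e != -6))).
Before the if: ((acc <= -5 <-> e != -12) -> (not (10*e != 2*val + 12))) and ((not (acc <= -5 <-> e != -12)) -> (((acc > e + 2 and e < 4) -> (not (8*e != -4))) and ((not (acc > e + 2 and e < 4)) -> (not (2*acc + 6*e != -6)))))
Answer: WP = ((acc <= -5 <-> e != -12) -> (not (10*e != 2*val + 12))) and ((not (acc <= -5 <-> e != -12)) -> (((acc > e + 2 and e < 4) -> (not (8*e != -4))) and ((not (acc > e + 2 and e < 4)) -> (not (2*acc + 6*e != -6)))))


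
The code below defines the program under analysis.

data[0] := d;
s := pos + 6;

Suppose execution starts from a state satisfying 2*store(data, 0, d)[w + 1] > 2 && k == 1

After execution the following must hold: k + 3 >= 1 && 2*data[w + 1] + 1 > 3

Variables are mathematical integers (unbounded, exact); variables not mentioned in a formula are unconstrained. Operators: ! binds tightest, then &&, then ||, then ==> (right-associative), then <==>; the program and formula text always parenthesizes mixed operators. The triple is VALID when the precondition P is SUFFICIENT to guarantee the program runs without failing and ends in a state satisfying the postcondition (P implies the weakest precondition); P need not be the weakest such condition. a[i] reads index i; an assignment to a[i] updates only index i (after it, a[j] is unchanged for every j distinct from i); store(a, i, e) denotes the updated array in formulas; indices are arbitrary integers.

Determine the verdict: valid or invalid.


Working backward. After the program, the postcondition k + 3 >= 1 && 2*data[w + 1] + 1 > 3 must hold; in canonical form it is k >= -2 && 2*data[w + 1] > 2.
Before s := pos + 6: k >= -2 && 2*data[w + 1] > 2
Before data[0] := d: k >= -2 && 2*store(data, 0, d)[w + 1] > 2
The weakest precondition is k >= -2 && 2*store(data, 0, d)[w + 1] > 2.
Check whether 2*store(data, 0, d)[w + 1] > 2 && k == 1 implies it.
Every state satisfying the precondition satisfies the weakest precondition: the implication holds.
Answer: valid


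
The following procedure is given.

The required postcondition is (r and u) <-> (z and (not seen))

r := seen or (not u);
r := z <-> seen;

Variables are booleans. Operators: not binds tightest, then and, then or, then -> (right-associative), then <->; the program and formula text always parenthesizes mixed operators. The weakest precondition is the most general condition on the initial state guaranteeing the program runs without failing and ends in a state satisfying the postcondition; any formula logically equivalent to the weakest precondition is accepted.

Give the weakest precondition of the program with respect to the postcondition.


Working backward. After the program, (r and u) <-> (z and (not seen)) must hold.
Before r := z <-> seen: ((z <-> seen) and u) <-> (z and (not seen))
Before r := seen or (not u): ((z <-> seen) and u) <-> (z and (not seen))
Answer: WP = ((z <-> seen) and u) <-> (z and (not seen))


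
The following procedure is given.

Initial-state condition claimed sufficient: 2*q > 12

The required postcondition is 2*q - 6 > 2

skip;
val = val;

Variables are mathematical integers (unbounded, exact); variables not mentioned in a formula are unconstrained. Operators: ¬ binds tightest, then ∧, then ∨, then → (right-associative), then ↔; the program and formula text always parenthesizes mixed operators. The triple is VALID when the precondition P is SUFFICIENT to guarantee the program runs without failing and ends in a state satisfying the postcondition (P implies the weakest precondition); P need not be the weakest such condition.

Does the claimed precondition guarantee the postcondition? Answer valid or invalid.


Working backward. After the program, the postcondition 2*q - 6 > 2 must hold; in canonical form it is 2*q > 8.
Before val := val: 2*q > 8
Before skip: 2*q > 8
The weakest precondition is 2*q > 8.
Check whether 2*q > 12 implies it.
Every state satisfying the precondition satisfies the weakest precondition: the implication holds.
Answer: valid


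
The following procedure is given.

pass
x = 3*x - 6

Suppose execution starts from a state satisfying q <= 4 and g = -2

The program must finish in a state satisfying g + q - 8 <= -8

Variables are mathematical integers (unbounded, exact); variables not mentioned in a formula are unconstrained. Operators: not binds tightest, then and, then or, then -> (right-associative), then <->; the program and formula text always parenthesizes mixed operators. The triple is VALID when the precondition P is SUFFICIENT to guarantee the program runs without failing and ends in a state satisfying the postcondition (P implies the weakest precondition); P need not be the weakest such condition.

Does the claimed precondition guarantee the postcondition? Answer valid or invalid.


Working backward. After the program, the postcondition g + q - 8 <= -8 must hold; in canonical form it is g + q <= 0.
Before x := 3*x - 6: g + q <= 0
Before skip: g + q <= 0
The weakest precondition is g + q <= 0.
Check whether q <= 4 and g = -2 implies it.
Countermodel: at the initial state g = -2, q = 3, the precondition holds but the weakest precondition fails.
Answer: invalid


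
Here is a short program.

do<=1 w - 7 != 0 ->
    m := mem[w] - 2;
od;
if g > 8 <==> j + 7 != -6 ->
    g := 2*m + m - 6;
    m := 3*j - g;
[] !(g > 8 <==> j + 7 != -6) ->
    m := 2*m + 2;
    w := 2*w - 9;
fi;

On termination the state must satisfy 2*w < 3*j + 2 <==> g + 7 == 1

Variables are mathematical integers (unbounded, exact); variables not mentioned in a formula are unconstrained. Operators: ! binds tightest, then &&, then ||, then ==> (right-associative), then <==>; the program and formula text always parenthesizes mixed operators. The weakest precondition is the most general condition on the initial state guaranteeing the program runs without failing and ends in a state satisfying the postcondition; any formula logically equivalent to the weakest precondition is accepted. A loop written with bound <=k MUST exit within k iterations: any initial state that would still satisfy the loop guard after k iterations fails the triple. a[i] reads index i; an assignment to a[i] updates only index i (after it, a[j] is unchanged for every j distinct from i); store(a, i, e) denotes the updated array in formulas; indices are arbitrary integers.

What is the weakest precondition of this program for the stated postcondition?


Working backward. After the program, the postcondition 2*w < 3*j + 2 <==> g + 7 == 1 must hold; in canonical form it is 2*w < 3*j + 2 <==> g == -6.
Then branch requires 2*w < 3*j + 2 <==> 3*m == 0; else branch requires 4*w < 3*j + 20 <==> g == -6.
Before the if: ((g > 8 <==> j != -13) ==> (2*w < 3*j + 2 <==> 3*m == 0)) && ((!(g > 8 <==> j != -13)) ==> (4*w < 3*j + 20 <==> g == -6))
Before the loop (bound <=1), unroll the exhaustion recursion (WP_0 = exit-now case; WP_j = one more guarded iteration, up to j = 1):
  WP_0: (!(w != 7)) && ((g > 8 <==> j != -13) ==> (2*w < 3*j + 2 <==> 3*m == 0)) && ((!(g > 8 <==> j != -13)) ==> (4*w < 3*j + 20 <==> g == -6))
  WP_1: (w != 7 ==> ((!(w != 7)) && ((g > 8 <==> j != -13) ==> (2*w < 3*j + 2 <==> 3*mem[w] == 6)) && ((!(g > 8 <==> j != -13)) ==> (4*w < 3*j + 20 <==> g == -6)))) && ((!(w != 7)) ==> (((g > 8 <==> j != -13) ==> (2*w < 3*j + 2 <==> 3*m == 0)) && ((!(g > 8 <==> j != -13)) ==> (4*w < 3*j + 20 <==> g == -6))))
So before the loop: (w != 7 ==> ((!(w != 7)) && ((g > 8 <==> j != -13) ==> (2*w < 3*j + 2 <==> 3*mem[w] == 6)) && ((!(g > 8 <==> j != -13)) ==> (4*w < 3*j + 20 <==> g == -6)))) && ((!(w != 7)) ==> (((g > 8 <==> j != -13) ==> (2*w < 3*j + 2 <==> 3*m == 0)) && ((!(g > 8 <==> j != -13)) ==> (4*w < 3*j + 20 <==> g == -6))))
Answer: WP = (w != 7 ==> ((!(w != 7)) && ((g > 8 <==> j != -13) ==> (2*w < 3*j + 2 <==> 3*mem[w] == 6)) && ((!(g > 8 <==> j != -13)) ==> (4*w < 3*j + 20 <==> g == -6)))) && ((!(w != 7)) ==> (((g > 8 <==> j != -13) ==> (2*w < 3*j + 2 <==> 3*m == 0)) && ((!(g > 8 <==> j != -13)) ==> (4*w < 3*j + 20 <==> g == -6))))


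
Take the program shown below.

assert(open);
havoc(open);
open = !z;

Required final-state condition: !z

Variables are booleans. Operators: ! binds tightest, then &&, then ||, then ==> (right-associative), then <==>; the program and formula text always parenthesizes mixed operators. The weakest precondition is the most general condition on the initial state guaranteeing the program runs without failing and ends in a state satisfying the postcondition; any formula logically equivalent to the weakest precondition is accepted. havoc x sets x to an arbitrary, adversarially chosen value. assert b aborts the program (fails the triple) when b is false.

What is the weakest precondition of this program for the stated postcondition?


Working backward. After the program, !z must hold.
Before open := !z: !z
Before havoc open: !z
Before assert open: open && (!z)
Answer: WP = open && (!z)


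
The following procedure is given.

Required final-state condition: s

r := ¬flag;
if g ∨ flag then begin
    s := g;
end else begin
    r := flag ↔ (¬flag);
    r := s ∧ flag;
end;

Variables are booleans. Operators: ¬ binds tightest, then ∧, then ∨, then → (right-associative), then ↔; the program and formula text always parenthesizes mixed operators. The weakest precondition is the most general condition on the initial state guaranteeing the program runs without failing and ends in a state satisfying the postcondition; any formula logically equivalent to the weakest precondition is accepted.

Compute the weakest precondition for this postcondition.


Working backward. After the program, s must hold.
Then branch requires g; else branch requires s.
Before the if: ((g ∨ flag) → g) ∧ ((¬(g ∨ flag)) → s)
Before r := ¬flag: ((g ∨ flag) → g) ∧ ((¬(g ∨ flag)) → s)
Answer: WP = ((g ∨ flag) → g) ∧ ((¬(g ∨ flag)) → s)


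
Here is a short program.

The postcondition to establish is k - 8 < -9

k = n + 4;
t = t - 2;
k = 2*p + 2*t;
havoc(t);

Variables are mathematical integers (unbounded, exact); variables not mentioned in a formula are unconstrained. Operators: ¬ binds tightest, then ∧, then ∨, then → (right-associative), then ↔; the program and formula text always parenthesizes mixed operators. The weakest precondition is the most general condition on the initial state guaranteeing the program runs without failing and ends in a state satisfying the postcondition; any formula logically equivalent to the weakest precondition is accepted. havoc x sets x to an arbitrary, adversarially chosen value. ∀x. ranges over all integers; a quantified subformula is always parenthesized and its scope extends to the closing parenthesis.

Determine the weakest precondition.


Working backward. After the program, the postcondition k - 8 < -9 must hold; in canonical form it is k < -1.
Before havoc t: k < -1
Before k := 2*p + 2*t: 2*p + 2*t < -1
Before t := t - 2: 2*p + 2*t < 3
Before k := n + 4: 2*p + 2*t < 3
Answer: WP = 2*p + 2*t < 3


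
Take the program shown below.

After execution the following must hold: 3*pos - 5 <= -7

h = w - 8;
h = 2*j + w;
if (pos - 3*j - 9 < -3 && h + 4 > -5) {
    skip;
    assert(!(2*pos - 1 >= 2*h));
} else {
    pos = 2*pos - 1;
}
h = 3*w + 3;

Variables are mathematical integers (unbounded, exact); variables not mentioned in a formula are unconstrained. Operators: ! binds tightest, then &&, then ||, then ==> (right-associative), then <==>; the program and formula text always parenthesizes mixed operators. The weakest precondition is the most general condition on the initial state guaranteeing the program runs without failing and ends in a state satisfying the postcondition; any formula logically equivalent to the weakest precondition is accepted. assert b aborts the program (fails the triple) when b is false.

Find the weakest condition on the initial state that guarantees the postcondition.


Working backward. After the program, the postcondition 3*pos - 5 <= -7 must hold; in canonical form it is 3*pos <= -2.
Before h := 3*w + 3: 3*pos <= -2
Then branch requires (!(2*pos >= 2*h + 1)) && 3*pos <= -2; else branch requires 6*pos <= 1.
Before the if: ((pos < 3*j + 6 && h > -9) ==> ((!(2*pos >= 2*h + 1)) && 3*pos <= -2)) && ((!(pos < 3*j + 6 && h > -9)) ==> 6*pos <= 1)
Before h := 2*j + w: ((pos < 3*j + 6 && 2*j + w > -9) ==> ((!(2*pos >= 4*j + 2*w + 1)) && 3*pos <= -2)) && ((!(pos < 3*j + 6 && 2*j + w > -9)) ==> 6*pos <= 1)
Before h := w - 8: ((pos < 3*j + 6 && 2*j + w > -9) ==> ((!(2*pos >= 4*j + 2*w + 1)) && 3*pos <= -2)) && ((!(pos < 3*j + 6 && 2*j + w > -9)) ==> 6*pos <= 1)
Answer: WP = ((pos < 3*j + 6 && 2*j + w > -9) ==> ((!(2*pos >= 4*j + 2*w + 1)) && 3*pos <= -2)) && ((!(pos < 3*j + 6 && 2*j + w > -9)) ==> 6*pos <= 1)


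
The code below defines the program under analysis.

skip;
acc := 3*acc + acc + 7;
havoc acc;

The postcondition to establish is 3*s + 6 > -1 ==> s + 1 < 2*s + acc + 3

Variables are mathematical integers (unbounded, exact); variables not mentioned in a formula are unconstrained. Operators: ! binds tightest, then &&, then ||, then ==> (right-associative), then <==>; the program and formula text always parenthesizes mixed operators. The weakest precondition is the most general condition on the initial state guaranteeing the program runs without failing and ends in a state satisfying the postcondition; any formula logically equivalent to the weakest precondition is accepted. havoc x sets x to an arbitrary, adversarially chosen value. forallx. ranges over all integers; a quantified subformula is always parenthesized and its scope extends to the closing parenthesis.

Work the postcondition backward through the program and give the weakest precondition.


Working backward. After the program, the postcondition 3*s + 6 > -1 ==> s + 1 < 2*s + acc + 3 must hold; in canonical form it is 3*s > -7 ==> acc + s > -2.
Before havoc acc: forall acc_1. (3*s > -7 ==> acc_1 + s > -2)
Before acc := 3*acc + acc + 7: forall acc_1. (3*s > -7 ==> acc_1 + s > -2)
Before skip: forall acc_1. (3*s > -7 ==> acc_1 + s > -2)
Answer: WP = forall acc_1. (3*s > -7 ==> acc_1 + s > -2)


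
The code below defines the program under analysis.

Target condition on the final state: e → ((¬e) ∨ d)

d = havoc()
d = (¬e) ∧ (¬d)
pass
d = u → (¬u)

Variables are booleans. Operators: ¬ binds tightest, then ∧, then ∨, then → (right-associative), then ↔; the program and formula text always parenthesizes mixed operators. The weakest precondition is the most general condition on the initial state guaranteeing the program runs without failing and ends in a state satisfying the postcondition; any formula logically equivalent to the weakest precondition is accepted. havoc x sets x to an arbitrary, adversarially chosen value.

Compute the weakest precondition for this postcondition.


Working backward. After the program, e → ((¬e) ∨ d) must hold.
Before d := u → (¬u): e → ((¬e) ∨ (u → (¬u)))
Before skip: e → ((¬e) ∨ (u → (¬u)))
Before d := (¬e) ∧ (¬d): e → ((¬e) ∨ (u → (¬u)))
Before havoc d: e → ((¬e) ∨ (u → (¬u)))
Answer: WP = e → ((¬e) ∨ (u → (¬u)))


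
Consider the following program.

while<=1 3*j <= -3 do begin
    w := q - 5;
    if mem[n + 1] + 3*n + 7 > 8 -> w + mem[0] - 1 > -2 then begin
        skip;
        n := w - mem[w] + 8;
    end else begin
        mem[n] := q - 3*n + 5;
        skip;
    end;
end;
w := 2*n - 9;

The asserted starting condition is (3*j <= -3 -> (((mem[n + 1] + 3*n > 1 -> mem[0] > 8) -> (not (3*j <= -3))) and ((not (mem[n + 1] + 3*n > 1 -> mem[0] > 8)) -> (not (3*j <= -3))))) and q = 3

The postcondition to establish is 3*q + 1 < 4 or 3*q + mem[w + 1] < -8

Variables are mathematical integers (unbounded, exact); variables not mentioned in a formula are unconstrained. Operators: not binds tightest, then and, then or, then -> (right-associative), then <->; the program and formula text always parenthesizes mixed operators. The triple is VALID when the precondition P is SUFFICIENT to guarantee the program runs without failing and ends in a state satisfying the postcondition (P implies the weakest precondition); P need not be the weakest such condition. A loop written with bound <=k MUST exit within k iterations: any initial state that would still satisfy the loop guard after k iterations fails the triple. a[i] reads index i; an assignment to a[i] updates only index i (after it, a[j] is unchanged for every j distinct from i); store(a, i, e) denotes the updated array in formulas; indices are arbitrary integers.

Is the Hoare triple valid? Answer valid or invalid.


Working backward. After the program, the postcondition 3*q + 1 < 4 or 3*q + mem[w + 1] < -8 must hold; in canonical form it is 3*q < 3 or mem[w + 1] + 3*q < -8.
Before w := 2*n - 9: 3*q < 3 or mem[2*n - 8] + 3*q < -8
Before the loop (bound <=1), unroll the exhaustion recursion (WP_0 = exit-now case; WP_j = one more guarded iteration, up to j = 1):
  WP_0: (not (3*j <= -3)) and (3*q < 3 or mem[2*n - 8] + 3*q < -8)
  WP_1: (3*j <= -3 -> (((mem[n + 1] + 3*n > 1 -> mem[0] + q > 4) -> ((not (3*j <= -3)) and (3*q < 3 or mem[-2*mem[q - 5] + 2*q - 2] + 3*q < -8))) and ((not (mem[n + 1] + 3*n > 1 -> mem[0] + q > 4)) -> ((not (3*j <= -3)) and (3*q < 3 or store(mem, n, -3*n + q + 5)[2*n - 8] + 3*q < -8))))) and ((not (3*j <= -3)) -> (3*q < 3 or mem[2*n - 8] + 3*q < -8))
So before the loop: (3*j <= -3 -> (((mem[n + 1] + 3*n > 1 -> mem[0] + q > 4) -> ((not (3*j <= -3)) and (3*q < 3 or mem[-2*mem[q - 5] + 2*q - 2] + 3*q < -8))) and ((not (mem[n + 1] + 3*n > 1 -> mem[0] + q > 4)) -> ((not (3*j <= -3)) and (3*q < 3 or store(mem, n, -3*n + q + 5)[2*n - 8] + 3*q < -8))))) and ((not (3*j <= -3)) -> (3*q < 3 or mem[2*n - 8] + 3*q < -8))
The weakest precondition is (3*j <= -3 -> (((mem[n + 1] + 3*n > 1 -> mem[0] + q > 4) -> ((not (3*j <= -3)) and (3*q < 3 or mem[-2*mem[q - 5] + 2*q - 2] + 3*q < -8))) and ((not (mem[n + 1] + 3*n > 1 -> mem[0] + q > 4)) -> ((not (3*j <= -3)) and (3*q < 3 or store(mem, n, -3*n + q + 5)[2*n - 8] + 3*q < -8))))) and ((not (3*j <= -3)) -> (3*q < 3 or mem[2*n - 8] + 3*q < -8)).
Check whether (3*j <= -3 -> (((mem[n + 1] + 3*n > 1 -> mem[0] > 8) -> (not (3*j <= -3))) and ((not (mem[n + 1] + 3*n > 1 -> mem[0] > 8)) -> (not (3*j <= -3))))) and q = 3 implies it.
Countermodel: at the initial state j = 0, mem = {[-8] = -17, [-2] = -17, [0] = -17, [1] = -17, [38] = -17, elsewhere -17}, n = 0, q = 3, the precondition holds but the weakest precondition fails.
Answer: invalid


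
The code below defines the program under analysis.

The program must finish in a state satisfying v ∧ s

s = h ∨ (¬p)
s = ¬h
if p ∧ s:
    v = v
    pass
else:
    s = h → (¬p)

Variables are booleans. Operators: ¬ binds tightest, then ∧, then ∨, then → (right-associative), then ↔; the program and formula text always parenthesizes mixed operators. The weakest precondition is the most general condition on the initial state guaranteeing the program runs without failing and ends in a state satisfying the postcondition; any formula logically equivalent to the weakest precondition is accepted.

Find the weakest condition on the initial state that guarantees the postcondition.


Working backward. After the program, v ∧ s must hold.
Then branch requires v ∧ s; else branch requires v ∧ (h → (¬p)).
Before the if: ((p ∧ s) → (v ∧ s)) ∧ ((¬(p ∧ s)) → (v ∧ (h → (¬p))))
Before s := ¬h: ((p ∧ (¬h)) → (v ∧ (¬h))) ∧ ((¬(p ∧ (¬h))) → (v ∧ (h → (¬p))))
Before s := h ∨ (¬p): ((p ∧ (¬h)) → (v ∧ (¬h))) ∧ ((¬(p ∧ (¬h))) → (v ∧ (h → (¬p))))
Answer: WP = ((p ∧ (¬h)) → (v ∧ (¬h))) ∧ ((¬(p ∧ (¬h))) → (v ∧ (h → (¬p))))


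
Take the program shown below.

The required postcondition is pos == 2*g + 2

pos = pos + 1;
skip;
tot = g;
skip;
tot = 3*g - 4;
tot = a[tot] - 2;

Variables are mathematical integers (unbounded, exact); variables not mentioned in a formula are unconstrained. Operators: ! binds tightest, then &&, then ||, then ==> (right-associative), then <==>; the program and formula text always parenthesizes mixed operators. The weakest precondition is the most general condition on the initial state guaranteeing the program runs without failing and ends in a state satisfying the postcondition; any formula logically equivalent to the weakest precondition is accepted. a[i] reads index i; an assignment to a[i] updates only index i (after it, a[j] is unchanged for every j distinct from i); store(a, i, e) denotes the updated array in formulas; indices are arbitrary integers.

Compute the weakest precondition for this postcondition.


Working backward. After the program, pos == 2*g + 2 must hold.
Before tot := a[tot] - 2: pos == 2*g + 2
Before tot := 3*g - 4: pos == 2*g + 2
Before skip: pos == 2*g + 2
Before tot := g: pos == 2*g + 2
Before skip: pos == 2*g + 2
Before pos := pos + 1: pos == 2*g + 1
Answer: WP = pos == 2*g + 1


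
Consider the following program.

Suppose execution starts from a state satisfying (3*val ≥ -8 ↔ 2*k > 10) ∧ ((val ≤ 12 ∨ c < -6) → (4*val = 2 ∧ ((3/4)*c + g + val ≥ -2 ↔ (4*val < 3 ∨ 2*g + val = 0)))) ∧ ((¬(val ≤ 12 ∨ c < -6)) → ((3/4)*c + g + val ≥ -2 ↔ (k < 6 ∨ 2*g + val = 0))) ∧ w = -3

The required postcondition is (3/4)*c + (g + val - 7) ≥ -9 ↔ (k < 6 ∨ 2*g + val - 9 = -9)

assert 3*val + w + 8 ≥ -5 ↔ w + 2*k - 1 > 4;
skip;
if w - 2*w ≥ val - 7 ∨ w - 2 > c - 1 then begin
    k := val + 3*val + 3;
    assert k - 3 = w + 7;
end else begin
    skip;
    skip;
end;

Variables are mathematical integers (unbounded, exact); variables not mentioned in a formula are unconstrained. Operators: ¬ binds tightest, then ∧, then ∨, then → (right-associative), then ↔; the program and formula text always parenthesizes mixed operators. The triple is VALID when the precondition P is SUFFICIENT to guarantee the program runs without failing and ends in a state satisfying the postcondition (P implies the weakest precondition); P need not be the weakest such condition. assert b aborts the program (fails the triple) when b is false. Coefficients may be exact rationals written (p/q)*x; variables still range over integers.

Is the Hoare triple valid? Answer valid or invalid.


Working backward. After the program, the postcondition (3/4)*c + (g + val - 7) ≥ -9 ↔ (k < 6 ∨ 2*g + val - 9 = -9) must hold; in canonical form it is (3/4)*c + g + val ≥ -2 ↔ (k < 6 ∨ 2*g + val = 0).
Then branch requires 4*val = w + 7 ∧ ((3/4)*c + g + val ≥ -2 ↔ (4*val < 3 ∨ 2*g + val = 0)); else branch requires (3/4)*c + g + val ≥ -2 ↔ (k < 6 ∨ 2*g + val = 0).
Before the if: ((val + w ≤ 7 ∨ w > c + 1) → (4*val = w + 7 ∧ ((3/4)*c + g + val ≥ -2 ↔ (4*val < 3 ∨ 2*g + val = 0)))) ∧ ((¬(val + w ≤ 7 ∨ w > c + 1)) → ((3/4)*c + g + val ≥ -2 ↔ (k < 6 ∨ 2*g + val = 0)))
Before skip: ((val + w ≤ 7 ∨ w > c + 1) → (4*val = w + 7 ∧ ((3/4)*c + g + val ≥ -2 ↔ (4*val < 3 ∨ 2*g + val = 0)))) ∧ ((¬(val + w ≤ 7 ∨ w > c + 1)) → ((3/4)*c + g + val ≥ -2 ↔ (k < 6 ∨ 2*g + val = 0)))
Before assert 3*val + w + 8 ≥ -5 ↔ w + 2*k - 1 > 4: (3*val + w ≥ -13 ↔ 2*k + w > 5) ∧ ((val + w ≤ 7 ∨ w > c + 1) → (4*val = w + 7 ∧ ((3/4)*c + g + val ≥ -2 ↔ (4*val < 3 ∨ 2*g + val = 0)))) ∧ ((¬(val + w ≤ 7 ∨ w > c + 1)) → ((3/4)*c + g + val ≥ -2 ↔ (k < 6 ∨ 2*g + val = 0)))
The weakest precondition is (3*val + w ≥ -13 ↔ 2*k + w > 5) ∧ ((val + w ≤ 7 ∨ w > c + 1) → (4*val = w + 7 ∧ ((3/4)*c + g + val ≥ -2 ↔ (4*val < 3 ∨ 2*g + val = 0)))) ∧ ((¬(val + w ≤ 7 ∨ w > c + 1)) → ((3/4)*c + g + val ≥ -2 ↔ (k < 6 ∨ 2*g + val = 0))).
Check whether (3*val ≥ -8 ↔ 2*k > 10) ∧ ((val ≤ 12 ∨ c < -6) → (4*val = 2 ∧ ((3/4)*c + g + val ≥ -2 ↔ (4*val < 3 ∨ 2*g + val = 0)))) ∧ ((¬(val ≤ 12 ∨ c < -6)) → ((3/4)*c + g + val ≥ -2 ↔ (k < 6 ∨ 2*g + val = 0))) ∧ w = -3 implies it.
Countermodel: at the initial state c = -6, g = -11, k = 6, val = 13, w = -3, the precondition holds but the weakest precondition fails.
Answer: invalid


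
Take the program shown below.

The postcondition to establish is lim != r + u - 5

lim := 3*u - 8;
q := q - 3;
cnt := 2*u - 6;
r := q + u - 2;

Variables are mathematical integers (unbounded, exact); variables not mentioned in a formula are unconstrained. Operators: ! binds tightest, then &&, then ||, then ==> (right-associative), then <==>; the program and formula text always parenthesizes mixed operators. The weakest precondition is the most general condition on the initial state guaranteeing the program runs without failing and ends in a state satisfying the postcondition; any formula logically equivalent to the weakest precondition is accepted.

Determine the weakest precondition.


Working backward. After the program, lim != r + u - 5 must hold.
Before r := q + u - 2: lim != q + 2*u - 7
Before cnt := 2*u - 6: lim != q + 2*u - 7
Before q := q - 3: lim != q + 2*u - 10
Before lim := 3*u - 8: u != q - 2
Answer: WP = u != q - 2


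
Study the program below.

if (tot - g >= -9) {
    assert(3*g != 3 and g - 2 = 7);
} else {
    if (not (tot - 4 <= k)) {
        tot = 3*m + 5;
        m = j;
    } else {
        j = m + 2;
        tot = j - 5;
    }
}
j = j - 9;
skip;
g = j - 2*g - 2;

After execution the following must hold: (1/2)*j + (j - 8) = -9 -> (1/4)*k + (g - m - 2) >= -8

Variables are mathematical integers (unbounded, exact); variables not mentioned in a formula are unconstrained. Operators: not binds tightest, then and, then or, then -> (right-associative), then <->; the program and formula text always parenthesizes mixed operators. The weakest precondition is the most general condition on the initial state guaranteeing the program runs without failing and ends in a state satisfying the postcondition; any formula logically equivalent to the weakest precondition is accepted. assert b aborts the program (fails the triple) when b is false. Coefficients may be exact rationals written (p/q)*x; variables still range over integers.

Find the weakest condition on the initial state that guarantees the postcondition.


Working backward. After the program, the postcondition (1/2)*j + (j - 8) = -9 -> (1/4)*k + (g - m - 2) >= -8 must hold; in canonical form it is (3/2)*j = -1 -> g + (1/4)*k >= m - 6.
Before g := j - 2*g - 2: (3/2)*j = -1 -> j + (1/4)*k >= 2*g + m - 4
Before skip: (3/2)*j = -1 -> j + (1/4)*k >= 2*g + m - 4
Before j := j - 9: (3/2)*j = 25/2 -> j + (1/4)*k >= 2*g + m + 5
Then branch requires 3*g != 3 and g = 9 and ((3/2)*j = 25/2 -> j + (1/4)*k >= 2*g + m + 5); else branch requires ((not (tot <= k + 4)) -> ((3/2)*j = 25/2 -> (1/4)*k >= 2*g + 5)) and (tot <= k + 4 -> ((3/2)*m = 19/2 -> (1/4)*k >= 2*g + 3)).
Before the if: (tot >= g - 9 -> (3*g != 3 and g = 9 and ((3/2)*j = 25/2 -> j + (1/4)*k >= 2*g + m + 5))) and ((not (tot >= g - 9)) -> (((not (tot <= k + 4)) -> ((3/2)*j = 25/2 -> (1/4)*k >= 2*g + 5)) and (tot <= k + 4 -> ((3/2)*m = 19/2 -> (1/4)*k >= 2*g + 3))))
Answer: WP = (tot >= g - 9 -> (3*g != 3 and g = 9 and ((3/2)*j = 25/2 -> j + (1/4)*k >= 2*g + m + 5))) and ((not (tot >= g - 9)) -> (((not (tot <= k + 4)) -> ((3/2)*j = 25/2 -> (1/4)*k >= 2*g + 5)) and (tot <= k + 4 -> ((3/2)*m = 19/2 -> (1/4)*k >= 2*g + 3))))


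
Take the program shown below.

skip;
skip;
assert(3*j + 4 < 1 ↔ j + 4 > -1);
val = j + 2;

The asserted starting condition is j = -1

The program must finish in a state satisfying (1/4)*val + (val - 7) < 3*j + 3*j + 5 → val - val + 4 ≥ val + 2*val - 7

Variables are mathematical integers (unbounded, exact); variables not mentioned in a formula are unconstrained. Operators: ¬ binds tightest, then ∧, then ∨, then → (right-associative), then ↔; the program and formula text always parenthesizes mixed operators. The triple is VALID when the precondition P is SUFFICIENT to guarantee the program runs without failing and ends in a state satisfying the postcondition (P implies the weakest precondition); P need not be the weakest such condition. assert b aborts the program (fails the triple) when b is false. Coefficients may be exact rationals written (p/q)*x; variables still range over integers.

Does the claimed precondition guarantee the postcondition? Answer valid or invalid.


Working backward. After the program, the postcondition (1/4)*val + (val - 7) < 3*j + 3*j + 5 → val - val + 4 ≥ val + 2*val - 7 must hold; in canonical form it is (5/4)*val < 6*j + 12 → 3*val ≤ 11.
Before val := j + 2: (19/4)*j > -19/2 → 3*j ≤ 5
Before assert 3*j + 4 < 1 ↔ j + 4 > -1: (3*j < -3 ↔ j > -5) ∧ ((19/4)*j > -19/2 → 3*j ≤ 5)
Before skip: (3*j < -3 ↔ j > -5) ∧ ((19/4)*j > -19/2 → 3*j ≤ 5)
Before skip: (3*j < -3 ↔ j > -5) ∧ ((19/4)*j > -19/2 → 3*j ≤ 5)
The weakest precondition is (3*j < -3 ↔ j > -5) ∧ ((19/4)*j > -19/2 → 3*j ≤ 5).
Check whether j = -1 implies it.
Countermodel: at the initial state j = -1, the precondition holds but the weakest precondition fails.
Answer: invalid


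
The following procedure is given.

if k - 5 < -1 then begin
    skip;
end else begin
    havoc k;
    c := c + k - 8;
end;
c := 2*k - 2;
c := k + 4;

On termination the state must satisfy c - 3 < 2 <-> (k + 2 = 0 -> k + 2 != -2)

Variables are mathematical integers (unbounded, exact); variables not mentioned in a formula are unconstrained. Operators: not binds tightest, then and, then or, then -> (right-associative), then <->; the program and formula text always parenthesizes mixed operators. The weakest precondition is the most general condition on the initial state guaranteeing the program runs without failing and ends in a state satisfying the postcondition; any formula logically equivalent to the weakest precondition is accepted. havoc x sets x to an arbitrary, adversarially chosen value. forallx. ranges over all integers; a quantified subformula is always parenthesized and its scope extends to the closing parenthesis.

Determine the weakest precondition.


Working backward. After the program, the postcondition c - 3 < 2 <-> (k + 2 = 0 -> k + 2 != -2) must hold; in canonical form it is c < 5 <-> (k = -2 -> k != -4).
Before c := k + 4: k < 1 <-> (k = -2 -> k != -4)
Before c := 2*k - 2: k < 1 <-> (k = -2 -> k != -4)
Then branch requires k < 1 <-> (k = -2 -> k != -4); else branch requires forall k_1. (k_1 < 1 <-> (k_1 = -2 -> k_1 != -4)).
Before the if: (k < 4 -> (k < 1 <-> (k = -2 -> k != -4))) and ((not (k < 4)) -> (forall k_1. (k_1 < 1 <-> (k_1 = -2 -> k_1 != -4))))
Answer: WP = (k < 4 -> (k < 1 <-> (k = -2 -> k != -4))) and ((not (k < 4)) -> (forall k_1. (k_1 < 1 <-> (k_1 = -2 -> k_1 != -4))))


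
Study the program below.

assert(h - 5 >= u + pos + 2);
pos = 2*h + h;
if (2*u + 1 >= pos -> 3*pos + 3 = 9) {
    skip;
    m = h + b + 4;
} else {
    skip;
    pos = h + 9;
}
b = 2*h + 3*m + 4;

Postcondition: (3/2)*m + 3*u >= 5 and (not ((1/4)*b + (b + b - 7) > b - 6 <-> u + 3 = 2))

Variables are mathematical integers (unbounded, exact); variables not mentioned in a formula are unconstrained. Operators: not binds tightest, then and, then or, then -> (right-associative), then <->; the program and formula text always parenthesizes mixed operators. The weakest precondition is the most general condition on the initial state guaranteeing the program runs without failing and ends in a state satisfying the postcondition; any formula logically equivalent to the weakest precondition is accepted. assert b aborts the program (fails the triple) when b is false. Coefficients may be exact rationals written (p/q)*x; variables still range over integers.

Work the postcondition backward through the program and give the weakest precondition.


Working backward. After the program, the postcondition (3/2)*m + 3*u >= 5 and (not ((1/4)*b + (b + b - 7) > b - 6 <-> u + 3 = 2)) must hold; in canonical form it is (3/2)*m + 3*u >= 5 and (not ((5/4)*b > 1 <-> u = -1)).
Before b := 2*h + 3*m + 4: (3/2)*m + 3*u >= 5 and (not ((5/2)*h + (15/4)*m > -4 <-> u = -1))
Then branch requires (3/2)*b + (3/2)*h + 3*u >= -1 and (not ((15/4)*b + (25/4)*h > -19 <-> u = -1)); else branch requires (3/2)*m + 3*u >= 5 and (not ((5/2)*h + (15/4)*m > -4 <-> u = -1)).
Before the if: ((2*u >= pos - 1 -> 3*pos = 6) -> ((3/2)*b + (3/2)*h + 3*u >= -1 and (not ((15/4)*b + (25/4)*h > -19 <-> u = -1)))) and ((not (2*u >= pos - 1 -> 3*pos = 6)) -> ((3/2)*m + 3*u >= 5 and (not ((5/2)*h + (15/4)*m > -4 <-> u = -1))))
Before pos := 2*h + h: ((2*u >= 3*h - 1 -> 9*h = 6) -> ((3/2)*b + (3/2)*h + 3*u >= -1 and (not ((15/4)*b + (25/4)*h > -19 <-> u = -1)))) and ((not (2*u >= 3*h - 1 -> 9*h = 6)) -> ((3/2)*m + 3*u >= 5 and (not ((5/2)*h + (15/4)*m > -4 <-> u = -1))))
Before assert h - 5 >= u + pos + 2: h >= pos + u + 7 and ((2*u >= 3*h - 1 -> 9*h = 6) -> ((3/2)*b + (3/2)*h + 3*u >= -1 and (not ((15/4)*b + (25/4)*h > -19 <-> u = -1)))) and ((not (2*u >= 3*h - 1 -> 9*h = 6)) -> ((3/2)*m + 3*u >= 5 and (not ((5/2)*h + (15/4)*m > -4 <-> u = -1))))
Answer: WP = h >= pos + u + 7 and ((2*u >= 3*h - 1 -> 9*h = 6) -> ((3/2)*b + (3/2)*h + 3*u >= -1 and (not ((15/4)*b + (25/4)*h > -19 <-> u = -1)))) and ((not (2*u >= 3*h - 1 -> 9*h = 6)) -> ((3/2)*m + 3*u >= 5 and (not ((5/2)*h + (15/4)*m > -4 <-> u = -1))))
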